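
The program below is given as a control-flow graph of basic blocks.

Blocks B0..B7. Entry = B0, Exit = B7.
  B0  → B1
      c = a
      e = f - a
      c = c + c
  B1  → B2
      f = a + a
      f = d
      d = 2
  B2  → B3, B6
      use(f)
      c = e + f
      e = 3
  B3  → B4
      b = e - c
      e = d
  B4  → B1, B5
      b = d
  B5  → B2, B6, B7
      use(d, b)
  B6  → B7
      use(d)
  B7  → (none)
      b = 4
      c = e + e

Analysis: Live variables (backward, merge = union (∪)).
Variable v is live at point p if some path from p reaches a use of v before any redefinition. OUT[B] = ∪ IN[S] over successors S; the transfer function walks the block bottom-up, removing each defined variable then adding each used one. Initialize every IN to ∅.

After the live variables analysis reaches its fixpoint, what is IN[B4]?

Answer: {a, d, e, f}

Derivation:
Converged values:
  B0:  IN={a, d, f}  OUT={a, d, e}
  B1:  IN={a, d, e}  OUT={a, d, e, f}
  B2:  IN={a, d, e, f}  OUT={a, c, d, e, f}
  B3:  IN={a, c, d, e, f}  OUT={a, d, e, f}
  B4:  IN={a, d, e, f}  OUT={a, b, d, e, f}
  B5:  IN={a, b, d, e, f}  OUT={a, d, e, f}
  B6:  IN={d, e}  OUT={e}
  B7:  IN={e}  OUT={}

Merge at B4: OUT[B4] = IN[B1] ⊔ IN[B5] = {a, b, d, e, f}
Applying B4's transfer function to that OUT value gives IN[B4] (row B4 above).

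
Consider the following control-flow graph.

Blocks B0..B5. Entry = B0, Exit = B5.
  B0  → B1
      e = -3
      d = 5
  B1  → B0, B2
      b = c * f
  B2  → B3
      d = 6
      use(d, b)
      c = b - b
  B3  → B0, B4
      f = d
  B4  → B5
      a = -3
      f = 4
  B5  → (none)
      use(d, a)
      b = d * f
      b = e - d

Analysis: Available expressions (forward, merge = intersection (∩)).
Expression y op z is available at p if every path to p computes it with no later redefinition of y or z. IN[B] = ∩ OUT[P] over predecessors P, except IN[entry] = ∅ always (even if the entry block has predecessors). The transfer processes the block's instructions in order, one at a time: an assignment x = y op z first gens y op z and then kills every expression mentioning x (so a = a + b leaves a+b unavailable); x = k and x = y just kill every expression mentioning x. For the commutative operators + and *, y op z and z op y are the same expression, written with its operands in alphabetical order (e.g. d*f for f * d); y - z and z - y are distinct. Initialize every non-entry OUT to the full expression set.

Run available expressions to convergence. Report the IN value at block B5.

Answer: {b-b}

Derivation:
Converged values:
  B0: | IN={} | OUT={}
  B1: | IN={} | OUT={c*f}
  B2: | IN={c*f} | OUT={b-b}
  B3: | IN={b-b} | OUT={b-b}
  B4: | IN={b-b} | OUT={b-b}
  B5: | IN={b-b} | OUT={d*f, e-d}

Merge at B5: IN[B5] = OUT[B4] = {b-b}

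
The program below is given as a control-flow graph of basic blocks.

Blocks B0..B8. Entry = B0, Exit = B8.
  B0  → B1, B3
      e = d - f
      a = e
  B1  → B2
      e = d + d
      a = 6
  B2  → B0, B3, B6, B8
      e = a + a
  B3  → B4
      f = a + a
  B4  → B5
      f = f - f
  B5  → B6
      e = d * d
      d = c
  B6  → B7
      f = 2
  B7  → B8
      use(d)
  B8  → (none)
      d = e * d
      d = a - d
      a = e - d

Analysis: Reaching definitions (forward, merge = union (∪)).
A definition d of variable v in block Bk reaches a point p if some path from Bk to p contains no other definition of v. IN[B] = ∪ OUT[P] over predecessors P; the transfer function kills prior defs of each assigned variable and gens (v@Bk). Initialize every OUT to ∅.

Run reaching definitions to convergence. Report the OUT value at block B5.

Answer: {a@B0, a@B1, d@B5, e@B5, f@B4}

Working:
Per-block solution:
  B0:  IN={a@B1, e@B2}  OUT={a@B0, e@B0}
  B1:  IN={a@B0, e@B0}  OUT={a@B1, e@B1}
  B2:  IN={a@B1, e@B1}  OUT={a@B1, e@B2}
  B3:  IN={a@B0, a@B1, e@B0, e@B2}  OUT={a@B0, a@B1, e@B0, e@B2, f@B3}
  B4:  IN={a@B0, a@B1, e@B0, e@B2, f@B3}  OUT={a@B0, a@B1, e@B0, e@B2, f@B4}
  B5:  IN={a@B0, a@B1, e@B0, e@B2, f@B4}  OUT={a@B0, a@B1, d@B5, e@B5, f@B4}
  B6:  IN={a@B0, a@B1, d@B5, e@B2, e@B5, f@B4}  OUT={a@B0, a@B1, d@B5, e@B2, e@B5, f@B6}
  B7:  IN={a@B0, a@B1, d@B5, e@B2, e@B5, f@B6}  OUT={a@B0, a@B1, d@B5, e@B2, e@B5, f@B6}
  B8:  IN={a@B0, a@B1, d@B5, e@B2, e@B5, f@B6}  OUT={a@B8, d@B8, e@B2, e@B5, f@B6}

Merge at B5: IN[B5] = OUT[B4] = {a@B0, a@B1, e@B0, e@B2, f@B4}
Applying B5's transfer function to that IN value gives OUT[B5] (row B5 above).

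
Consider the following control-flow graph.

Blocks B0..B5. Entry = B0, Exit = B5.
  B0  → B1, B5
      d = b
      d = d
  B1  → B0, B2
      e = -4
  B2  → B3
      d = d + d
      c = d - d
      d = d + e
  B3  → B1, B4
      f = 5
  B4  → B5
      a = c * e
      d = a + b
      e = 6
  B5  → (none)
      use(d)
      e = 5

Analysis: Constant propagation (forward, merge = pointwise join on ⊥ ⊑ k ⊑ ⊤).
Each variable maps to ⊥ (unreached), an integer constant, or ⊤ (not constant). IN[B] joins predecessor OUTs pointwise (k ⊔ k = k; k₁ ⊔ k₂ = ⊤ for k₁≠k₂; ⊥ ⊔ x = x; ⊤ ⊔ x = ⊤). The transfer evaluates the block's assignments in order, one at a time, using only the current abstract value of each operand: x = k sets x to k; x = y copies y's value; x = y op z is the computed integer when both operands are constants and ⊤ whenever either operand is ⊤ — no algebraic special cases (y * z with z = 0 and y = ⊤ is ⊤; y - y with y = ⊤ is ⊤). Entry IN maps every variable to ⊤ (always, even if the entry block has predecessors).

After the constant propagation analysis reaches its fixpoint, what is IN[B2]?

Answer: {a: ⊤, b: ⊤, c: ⊤, d: ⊤, e: -4, f: ⊤}

Working:
Converged values:
  B0: | IN=(all ⊤) | OUT=(all ⊤)
  B1: | IN=(all ⊤) | OUT={e:-4; rest ⊤}
  B2: | IN={e:-4; rest ⊤} | OUT={e:-4; rest ⊤}
  B3: | IN={e:-4; rest ⊤} | OUT={e:-4, f:5; rest ⊤}
  B4: | IN={e:-4, f:5; rest ⊤} | OUT={e:6, f:5; rest ⊤}
  B5: | IN=(all ⊤) | OUT={e:5; rest ⊤}

Merge at B2: IN[B2] = OUT[B1] = {a: ⊤, b: ⊤, c: ⊤, d: ⊤, e: -4, f: ⊤}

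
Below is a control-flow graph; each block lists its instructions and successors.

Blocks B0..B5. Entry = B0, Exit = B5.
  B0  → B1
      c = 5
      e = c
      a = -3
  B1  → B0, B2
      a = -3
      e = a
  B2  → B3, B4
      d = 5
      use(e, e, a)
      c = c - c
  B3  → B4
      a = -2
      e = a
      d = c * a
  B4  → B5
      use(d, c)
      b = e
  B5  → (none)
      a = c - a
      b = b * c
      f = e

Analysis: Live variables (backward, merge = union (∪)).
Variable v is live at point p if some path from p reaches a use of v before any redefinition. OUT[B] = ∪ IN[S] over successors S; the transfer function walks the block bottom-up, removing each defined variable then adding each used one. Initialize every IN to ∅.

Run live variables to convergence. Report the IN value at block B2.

Per-block solution:
  B0: | IN={} | OUT={c}
  B1: | IN={c} | OUT={a, c, e}
  B2: | IN={a, c, e} | OUT={a, c, d, e}
  B3: | IN={c} | OUT={a, c, d, e}
  B4: | IN={a, c, d, e} | OUT={a, b, c, e}
  B5: | IN={a, b, c, e} | OUT={}

Merge at B2: OUT[B2] = IN[B3] ⊔ IN[B4] = {a, c, d, e}
Applying B2's transfer function to that OUT value gives IN[B2] (row B2 above).

Answer: {a, c, e}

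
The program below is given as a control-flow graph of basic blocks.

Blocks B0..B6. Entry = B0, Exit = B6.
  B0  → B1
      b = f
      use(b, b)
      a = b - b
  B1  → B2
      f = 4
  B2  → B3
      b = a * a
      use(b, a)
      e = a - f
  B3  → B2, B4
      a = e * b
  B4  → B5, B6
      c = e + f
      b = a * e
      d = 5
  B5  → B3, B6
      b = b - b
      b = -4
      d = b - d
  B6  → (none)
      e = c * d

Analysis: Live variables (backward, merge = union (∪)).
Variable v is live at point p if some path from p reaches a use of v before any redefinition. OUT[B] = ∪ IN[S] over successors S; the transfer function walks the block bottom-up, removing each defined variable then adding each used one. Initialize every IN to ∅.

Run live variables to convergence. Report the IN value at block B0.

Answer: {f}

Trace:
Per-block solution:
  B0:  IN={f}  OUT={a}
  B1:  IN={a}  OUT={a, f}
  B2:  IN={a, f}  OUT={b, e, f}
  B3:  IN={b, e, f}  OUT={a, e, f}
  B4:  IN={a, e, f}  OUT={b, c, d, e, f}
  B5:  IN={b, c, d, e, f}  OUT={b, c, d, e, f}
  B6:  IN={c, d}  OUT={}

Merge at B0: OUT[B0] = IN[B1] = {a}
Applying B0's transfer function to that OUT value gives IN[B0] (row B0 above).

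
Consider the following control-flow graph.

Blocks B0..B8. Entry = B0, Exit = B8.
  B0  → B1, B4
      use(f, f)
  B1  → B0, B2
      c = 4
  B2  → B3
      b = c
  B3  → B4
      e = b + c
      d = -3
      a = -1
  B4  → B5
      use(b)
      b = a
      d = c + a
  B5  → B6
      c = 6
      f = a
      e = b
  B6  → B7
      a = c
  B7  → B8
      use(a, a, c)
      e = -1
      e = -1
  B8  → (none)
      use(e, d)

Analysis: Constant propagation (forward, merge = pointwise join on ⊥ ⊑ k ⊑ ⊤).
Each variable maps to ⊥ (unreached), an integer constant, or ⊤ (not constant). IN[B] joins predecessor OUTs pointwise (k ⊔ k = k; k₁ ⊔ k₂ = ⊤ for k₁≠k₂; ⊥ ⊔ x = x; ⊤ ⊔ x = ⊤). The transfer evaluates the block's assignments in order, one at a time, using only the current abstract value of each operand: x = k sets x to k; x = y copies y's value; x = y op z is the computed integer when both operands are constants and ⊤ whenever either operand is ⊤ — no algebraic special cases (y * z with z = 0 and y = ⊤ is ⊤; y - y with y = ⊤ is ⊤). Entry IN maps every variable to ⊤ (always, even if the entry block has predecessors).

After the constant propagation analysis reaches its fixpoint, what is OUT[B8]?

Answer: {a: 6, b: ⊤, c: 6, d: ⊤, e: -1, f: ⊤}

Trace:
Per-block solution:
  B0: | IN=(all ⊤) | OUT=(all ⊤)
  B1: | IN=(all ⊤) | OUT={c:4; rest ⊤}
  B2: | IN={c:4; rest ⊤} | OUT={b:4, c:4; rest ⊤}
  B3: | IN={b:4, c:4; rest ⊤} | OUT={a:-1, b:4, c:4, d:-3, e:8; rest ⊤}
  B4: | IN=(all ⊤) | OUT=(all ⊤)
  B5: | IN=(all ⊤) | OUT={c:6; rest ⊤}
  B6: | IN={c:6; rest ⊤} | OUT={a:6, c:6; rest ⊤}
  B7: | IN={a:6, c:6; rest ⊤} | OUT={a:6, c:6, e:-1; rest ⊤}
  B8: | IN={a:6, c:6, e:-1; rest ⊤} | OUT={a:6, c:6, e:-1; rest ⊤}

Merge at B8: IN[B8] = OUT[B7] = {a: 6, b: ⊤, c: 6, d: ⊤, e: -1, f: ⊤}
Applying B8's transfer function to that IN value gives OUT[B8] (row B8 above).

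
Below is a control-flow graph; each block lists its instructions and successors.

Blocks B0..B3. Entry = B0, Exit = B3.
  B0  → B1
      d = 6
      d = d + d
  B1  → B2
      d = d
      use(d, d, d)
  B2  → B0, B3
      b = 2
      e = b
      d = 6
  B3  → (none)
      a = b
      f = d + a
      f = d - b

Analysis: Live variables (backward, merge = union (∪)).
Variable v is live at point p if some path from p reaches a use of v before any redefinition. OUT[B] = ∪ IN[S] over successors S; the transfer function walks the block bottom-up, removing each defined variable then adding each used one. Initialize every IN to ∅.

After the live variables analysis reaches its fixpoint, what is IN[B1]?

Answer: {d}

Trace:
Fixpoint table:
  B0: | IN={} | OUT={d}
  B1: | IN={d} | OUT={}
  B2: | IN={} | OUT={b, d}
  B3: | IN={b, d} | OUT={}

Merge at B1: OUT[B1] = IN[B2] = {}
Applying B1's transfer function to that OUT value gives IN[B1] (row B1 above).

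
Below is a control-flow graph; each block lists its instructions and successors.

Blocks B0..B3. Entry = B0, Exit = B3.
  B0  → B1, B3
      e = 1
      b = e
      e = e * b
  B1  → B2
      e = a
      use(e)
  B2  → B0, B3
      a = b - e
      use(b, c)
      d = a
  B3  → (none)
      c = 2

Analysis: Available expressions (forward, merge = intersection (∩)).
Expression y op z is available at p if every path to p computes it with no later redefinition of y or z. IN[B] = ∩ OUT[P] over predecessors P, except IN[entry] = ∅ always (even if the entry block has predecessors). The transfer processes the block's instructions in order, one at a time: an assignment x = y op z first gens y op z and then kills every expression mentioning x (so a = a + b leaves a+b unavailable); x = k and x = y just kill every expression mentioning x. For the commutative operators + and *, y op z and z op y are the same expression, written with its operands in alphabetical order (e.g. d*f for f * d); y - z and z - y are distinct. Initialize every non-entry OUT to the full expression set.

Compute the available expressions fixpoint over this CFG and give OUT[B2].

Per-block solution:
  B0:   IN={}   OUT={}
  B1:   IN={}   OUT={}
  B2:   IN={}   OUT={b-e}
  B3:   IN={}   OUT={}

Merge at B2: IN[B2] = OUT[B1] = {}
Applying B2's transfer function to that IN value gives OUT[B2] (row B2 above).

Answer: {b-e}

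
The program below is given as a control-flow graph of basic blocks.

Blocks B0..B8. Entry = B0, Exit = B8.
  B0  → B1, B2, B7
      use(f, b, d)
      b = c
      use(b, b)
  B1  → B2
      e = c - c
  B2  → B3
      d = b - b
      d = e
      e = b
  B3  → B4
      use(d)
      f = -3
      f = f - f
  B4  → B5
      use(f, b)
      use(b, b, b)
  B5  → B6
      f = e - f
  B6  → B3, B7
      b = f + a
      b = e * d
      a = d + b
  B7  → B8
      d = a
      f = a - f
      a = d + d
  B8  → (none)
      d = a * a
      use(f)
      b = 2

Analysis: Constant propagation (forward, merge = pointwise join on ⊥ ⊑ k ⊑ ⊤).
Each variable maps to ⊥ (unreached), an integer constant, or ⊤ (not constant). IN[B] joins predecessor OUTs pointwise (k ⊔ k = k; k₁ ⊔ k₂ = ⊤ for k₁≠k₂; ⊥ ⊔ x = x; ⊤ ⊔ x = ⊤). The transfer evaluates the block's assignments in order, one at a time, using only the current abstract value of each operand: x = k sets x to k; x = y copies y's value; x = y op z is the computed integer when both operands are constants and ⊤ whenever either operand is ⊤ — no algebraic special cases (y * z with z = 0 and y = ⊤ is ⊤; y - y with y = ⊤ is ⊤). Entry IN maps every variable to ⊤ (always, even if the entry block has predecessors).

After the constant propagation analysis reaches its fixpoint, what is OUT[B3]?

Answer: {a: ⊤, b: ⊤, c: ⊤, d: ⊤, e: ⊤, f: 0}

Derivation:
Per-block solution:
  B0: | IN=(all ⊤) | OUT=(all ⊤)
  B1: | IN=(all ⊤) | OUT=(all ⊤)
  B2: | IN=(all ⊤) | OUT=(all ⊤)
  B3: | IN=(all ⊤) | OUT={f:0; rest ⊤}
  B4: | IN={f:0; rest ⊤} | OUT={f:0; rest ⊤}
  B5: | IN={f:0; rest ⊤} | OUT=(all ⊤)
  B6: | IN=(all ⊤) | OUT=(all ⊤)
  B7: | IN=(all ⊤) | OUT=(all ⊤)
  B8: | IN=(all ⊤) | OUT={b:2; rest ⊤}

Merge at B3: IN[B3] = OUT[B2] ⊔ OUT[B6] = {a: ⊤, b: ⊤, c: ⊤, d: ⊤, e: ⊤, f: ⊤}
Applying B3's transfer function to that IN value gives OUT[B3] (row B3 above).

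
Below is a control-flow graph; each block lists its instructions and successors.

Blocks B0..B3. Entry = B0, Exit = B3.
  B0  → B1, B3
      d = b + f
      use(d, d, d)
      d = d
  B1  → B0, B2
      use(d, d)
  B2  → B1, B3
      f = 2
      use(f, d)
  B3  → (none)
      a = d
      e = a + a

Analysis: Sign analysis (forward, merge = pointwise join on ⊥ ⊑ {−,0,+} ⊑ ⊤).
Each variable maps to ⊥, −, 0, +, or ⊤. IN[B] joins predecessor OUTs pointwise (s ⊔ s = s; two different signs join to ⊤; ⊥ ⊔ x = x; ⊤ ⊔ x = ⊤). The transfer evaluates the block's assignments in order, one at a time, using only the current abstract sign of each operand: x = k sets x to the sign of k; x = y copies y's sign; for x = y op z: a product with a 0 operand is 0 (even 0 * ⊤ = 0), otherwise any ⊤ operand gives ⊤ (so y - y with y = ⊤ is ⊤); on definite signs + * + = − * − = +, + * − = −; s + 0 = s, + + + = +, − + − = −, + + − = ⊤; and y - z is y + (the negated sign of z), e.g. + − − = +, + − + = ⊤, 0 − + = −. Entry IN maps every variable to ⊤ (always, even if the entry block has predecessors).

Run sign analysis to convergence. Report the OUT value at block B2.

Answer: {a: ⊤, b: ⊤, c: ⊤, d: ⊤, e: ⊤, f: +}

Trace:
Per-block solution:
  B0: | IN=(all ⊤) | OUT=(all ⊤)
  B1: | IN=(all ⊤) | OUT=(all ⊤)
  B2: | IN=(all ⊤) | OUT={f:+; rest ⊤}
  B3: | IN=(all ⊤) | OUT=(all ⊤)

Merge at B2: IN[B2] = OUT[B1] = {a: ⊤, b: ⊤, c: ⊤, d: ⊤, e: ⊤, f: ⊤}
Applying B2's transfer function to that IN value gives OUT[B2] (row B2 above).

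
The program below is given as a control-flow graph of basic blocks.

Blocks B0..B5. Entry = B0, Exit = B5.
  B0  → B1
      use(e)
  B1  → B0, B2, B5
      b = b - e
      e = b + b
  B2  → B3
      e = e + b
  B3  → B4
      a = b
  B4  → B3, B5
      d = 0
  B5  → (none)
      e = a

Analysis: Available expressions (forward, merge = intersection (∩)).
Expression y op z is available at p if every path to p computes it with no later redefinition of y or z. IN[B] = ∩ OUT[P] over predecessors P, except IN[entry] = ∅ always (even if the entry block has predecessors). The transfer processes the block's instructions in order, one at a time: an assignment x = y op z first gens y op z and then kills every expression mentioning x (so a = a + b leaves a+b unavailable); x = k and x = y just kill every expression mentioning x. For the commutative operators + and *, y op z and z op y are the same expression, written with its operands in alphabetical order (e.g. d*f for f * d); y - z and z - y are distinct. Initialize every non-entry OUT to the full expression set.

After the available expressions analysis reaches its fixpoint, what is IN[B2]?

Fixpoint table:
  B0:   IN={}   OUT={}
  B1:   IN={}   OUT={b+b}
  B2:   IN={b+b}   OUT={b+b}
  B3:   IN={b+b}   OUT={b+b}
  B4:   IN={b+b}   OUT={b+b}
  B5:   IN={b+b}   OUT={b+b}

Merge at B2: IN[B2] = OUT[B1] = {b+b}

Answer: {b+b}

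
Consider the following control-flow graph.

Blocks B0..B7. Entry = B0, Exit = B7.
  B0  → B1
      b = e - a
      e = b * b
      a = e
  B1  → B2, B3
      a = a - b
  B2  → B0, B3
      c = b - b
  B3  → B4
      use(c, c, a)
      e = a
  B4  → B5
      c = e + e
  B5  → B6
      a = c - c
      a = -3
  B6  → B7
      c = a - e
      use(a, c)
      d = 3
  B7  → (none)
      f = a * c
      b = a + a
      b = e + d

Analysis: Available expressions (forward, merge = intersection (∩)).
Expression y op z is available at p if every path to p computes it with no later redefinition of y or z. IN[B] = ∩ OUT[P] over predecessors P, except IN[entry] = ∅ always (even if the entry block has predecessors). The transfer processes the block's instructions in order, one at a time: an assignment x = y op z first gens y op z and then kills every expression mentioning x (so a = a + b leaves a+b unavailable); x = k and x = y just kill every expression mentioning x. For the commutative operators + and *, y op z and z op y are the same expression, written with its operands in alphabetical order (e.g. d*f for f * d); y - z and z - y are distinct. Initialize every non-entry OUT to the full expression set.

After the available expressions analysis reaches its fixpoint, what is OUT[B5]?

Per-block solution:
  B0:  IN={}  OUT={b*b}
  B1:  IN={b*b}  OUT={b*b}
  B2:  IN={b*b}  OUT={b*b, b-b}
  B3:  IN={b*b}  OUT={b*b}
  B4:  IN={b*b}  OUT={b*b, e+e}
  B5:  IN={b*b, e+e}  OUT={b*b, c-c, e+e}
  B6:  IN={b*b, c-c, e+e}  OUT={a-e, b*b, e+e}
  B7:  IN={a-e, b*b, e+e}  OUT={a*c, a+a, a-e, d+e, e+e}

Merge at B5: IN[B5] = OUT[B4] = {b*b, e+e}
Applying B5's transfer function to that IN value gives OUT[B5] (row B5 above).

Answer: {b*b, c-c, e+e}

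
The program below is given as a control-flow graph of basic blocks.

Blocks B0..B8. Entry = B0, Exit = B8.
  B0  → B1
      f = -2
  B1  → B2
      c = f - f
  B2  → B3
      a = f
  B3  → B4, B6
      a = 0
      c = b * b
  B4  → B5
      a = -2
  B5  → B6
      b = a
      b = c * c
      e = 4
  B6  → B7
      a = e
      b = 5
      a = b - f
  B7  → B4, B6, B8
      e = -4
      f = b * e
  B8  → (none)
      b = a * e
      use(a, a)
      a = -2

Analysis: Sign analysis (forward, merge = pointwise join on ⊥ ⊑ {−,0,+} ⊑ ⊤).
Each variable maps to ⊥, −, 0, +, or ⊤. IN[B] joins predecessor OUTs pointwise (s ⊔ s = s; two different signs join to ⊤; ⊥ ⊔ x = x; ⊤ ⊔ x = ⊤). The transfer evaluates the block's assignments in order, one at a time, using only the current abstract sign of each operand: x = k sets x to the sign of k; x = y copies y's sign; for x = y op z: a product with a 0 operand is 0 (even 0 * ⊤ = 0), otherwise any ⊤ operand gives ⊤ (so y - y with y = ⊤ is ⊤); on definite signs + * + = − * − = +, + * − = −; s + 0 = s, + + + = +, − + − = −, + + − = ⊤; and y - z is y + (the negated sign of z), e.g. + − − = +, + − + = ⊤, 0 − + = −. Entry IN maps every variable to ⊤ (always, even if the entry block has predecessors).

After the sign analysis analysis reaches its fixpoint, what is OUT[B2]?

Fixpoint table:
  B0:   IN=(all ⊤)   OUT={f:-; rest ⊤}
  B1:   IN={f:-; rest ⊤}   OUT={f:-; rest ⊤}
  B2:   IN={f:-; rest ⊤}   OUT={a:-, f:-; rest ⊤}
  B3:   IN={a:-, f:-; rest ⊤}   OUT={a:0, f:-; rest ⊤}
  B4:   IN={f:-; rest ⊤}   OUT={a:-, f:-; rest ⊤}
  B5:   IN={a:-, f:-; rest ⊤}   OUT={a:-, e:+, f:-; rest ⊤}
  B6:   IN={f:-; rest ⊤}   OUT={a:+, b:+, f:-; rest ⊤}
  B7:   IN={a:+, b:+, f:-; rest ⊤}   OUT={a:+, b:+, e:-, f:-; rest ⊤}
  B8:   IN={a:+, b:+, e:-, f:-; rest ⊤}   OUT={a:-, b:-, e:-, f:-; rest ⊤}

Merge at B2: IN[B2] = OUT[B1] = {a: ⊤, b: ⊤, c: ⊤, d: ⊤, e: ⊤, f: -}
Applying B2's transfer function to that IN value gives OUT[B2] (row B2 above).

Answer: {a: -, b: ⊤, c: ⊤, d: ⊤, e: ⊤, f: -}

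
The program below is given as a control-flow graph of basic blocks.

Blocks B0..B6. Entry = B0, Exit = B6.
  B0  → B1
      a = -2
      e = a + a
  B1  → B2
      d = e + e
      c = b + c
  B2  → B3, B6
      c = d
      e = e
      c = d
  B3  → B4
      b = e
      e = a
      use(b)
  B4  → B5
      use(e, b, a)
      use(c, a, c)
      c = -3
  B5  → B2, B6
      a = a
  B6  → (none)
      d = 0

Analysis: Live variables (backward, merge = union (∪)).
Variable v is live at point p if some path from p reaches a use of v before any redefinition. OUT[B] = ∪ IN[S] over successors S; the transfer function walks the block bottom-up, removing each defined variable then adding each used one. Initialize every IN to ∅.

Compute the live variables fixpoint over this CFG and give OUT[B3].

Answer: {a, b, c, d, e}

Trace:
Converged values:
  B0: | IN={b, c} | OUT={a, b, c, e}
  B1: | IN={a, b, c, e} | OUT={a, d, e}
  B2: | IN={a, d, e} | OUT={a, c, d, e}
  B3: | IN={a, c, d, e} | OUT={a, b, c, d, e}
  B4: | IN={a, b, c, d, e} | OUT={a, d, e}
  B5: | IN={a, d, e} | OUT={a, d, e}
  B6: | IN={} | OUT={}

Merge at B3: OUT[B3] = IN[B4] = {a, b, c, d, e}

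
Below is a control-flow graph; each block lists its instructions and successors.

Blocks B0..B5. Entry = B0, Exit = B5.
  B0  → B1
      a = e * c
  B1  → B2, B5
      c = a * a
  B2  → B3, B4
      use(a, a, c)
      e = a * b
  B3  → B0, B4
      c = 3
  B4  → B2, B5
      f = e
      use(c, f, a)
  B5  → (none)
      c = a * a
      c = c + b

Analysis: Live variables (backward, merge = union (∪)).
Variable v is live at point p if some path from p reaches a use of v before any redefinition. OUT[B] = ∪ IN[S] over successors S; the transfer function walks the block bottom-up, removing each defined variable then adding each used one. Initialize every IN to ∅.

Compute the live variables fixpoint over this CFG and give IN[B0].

Answer: {b, c, e}

Working:
Converged values:
  B0:   IN={b, c, e}   OUT={a, b}
  B1:   IN={a, b}   OUT={a, b, c}
  B2:   IN={a, b, c}   OUT={a, b, c, e}
  B3:   IN={a, b, e}   OUT={a, b, c, e}
  B4:   IN={a, b, c, e}   OUT={a, b, c}
  B5:   IN={a, b}   OUT={}

Merge at B0: OUT[B0] = IN[B1] = {a, b}
Applying B0's transfer function to that OUT value gives IN[B0] (row B0 above).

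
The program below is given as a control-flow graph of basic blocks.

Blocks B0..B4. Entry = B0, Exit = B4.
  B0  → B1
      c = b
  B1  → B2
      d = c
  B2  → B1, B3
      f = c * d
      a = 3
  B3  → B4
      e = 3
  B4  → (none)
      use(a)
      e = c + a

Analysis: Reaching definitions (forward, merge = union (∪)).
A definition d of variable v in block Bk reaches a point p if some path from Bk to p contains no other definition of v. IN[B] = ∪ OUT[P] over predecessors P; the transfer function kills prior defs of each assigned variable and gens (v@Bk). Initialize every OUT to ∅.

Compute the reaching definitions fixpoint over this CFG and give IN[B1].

Fixpoint table:
  B0: | IN={} | OUT={c@B0}
  B1: | IN={a@B2, c@B0, d@B1, f@B2} | OUT={a@B2, c@B0, d@B1, f@B2}
  B2: | IN={a@B2, c@B0, d@B1, f@B2} | OUT={a@B2, c@B0, d@B1, f@B2}
  B3: | IN={a@B2, c@B0, d@B1, f@B2} | OUT={a@B2, c@B0, d@B1, e@B3, f@B2}
  B4: | IN={a@B2, c@B0, d@B1, e@B3, f@B2} | OUT={a@B2, c@B0, d@B1, e@B4, f@B2}

Merge at B1: IN[B1] = OUT[B0] ⊔ OUT[B2] = {a@B2, c@B0, d@B1, f@B2}

Answer: {a@B2, c@B0, d@B1, f@B2}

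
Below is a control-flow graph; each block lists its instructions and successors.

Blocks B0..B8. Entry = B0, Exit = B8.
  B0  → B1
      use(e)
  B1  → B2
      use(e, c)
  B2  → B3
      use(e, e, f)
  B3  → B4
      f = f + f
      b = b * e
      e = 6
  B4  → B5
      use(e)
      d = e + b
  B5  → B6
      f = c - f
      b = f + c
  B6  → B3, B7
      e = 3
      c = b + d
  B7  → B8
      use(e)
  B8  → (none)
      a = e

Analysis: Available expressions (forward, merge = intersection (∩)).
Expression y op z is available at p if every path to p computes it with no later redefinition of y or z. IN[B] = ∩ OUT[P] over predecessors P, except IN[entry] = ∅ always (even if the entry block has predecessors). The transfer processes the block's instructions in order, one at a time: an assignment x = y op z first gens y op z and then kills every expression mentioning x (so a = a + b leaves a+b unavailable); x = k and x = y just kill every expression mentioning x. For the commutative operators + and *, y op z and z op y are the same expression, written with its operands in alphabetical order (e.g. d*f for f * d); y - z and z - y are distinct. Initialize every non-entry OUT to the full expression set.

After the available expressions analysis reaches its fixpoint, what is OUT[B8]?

Per-block solution:
  B0: | IN={} | OUT={}
  B1: | IN={} | OUT={}
  B2: | IN={} | OUT={}
  B3: | IN={} | OUT={}
  B4: | IN={} | OUT={b+e}
  B5: | IN={b+e} | OUT={c+f}
  B6: | IN={c+f} | OUT={b+d}
  B7: | IN={b+d} | OUT={b+d}
  B8: | IN={b+d} | OUT={b+d}

Merge at B8: IN[B8] = OUT[B7] = {b+d}
Applying B8's transfer function to that IN value gives OUT[B8] (row B8 above).

Answer: {b+d}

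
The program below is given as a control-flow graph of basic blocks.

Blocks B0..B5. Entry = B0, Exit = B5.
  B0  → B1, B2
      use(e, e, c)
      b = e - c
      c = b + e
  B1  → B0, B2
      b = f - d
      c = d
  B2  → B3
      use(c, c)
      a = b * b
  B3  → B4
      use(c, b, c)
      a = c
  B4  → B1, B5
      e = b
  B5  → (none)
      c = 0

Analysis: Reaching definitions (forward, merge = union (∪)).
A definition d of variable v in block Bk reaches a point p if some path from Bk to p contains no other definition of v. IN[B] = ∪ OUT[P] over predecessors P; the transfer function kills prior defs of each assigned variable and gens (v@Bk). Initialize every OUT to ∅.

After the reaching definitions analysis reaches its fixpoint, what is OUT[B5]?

Fixpoint table:
  B0: | IN={a@B3, b@B1, c@B1, e@B4} | OUT={a@B3, b@B0, c@B0, e@B4}
  B1: | IN={a@B3, b@B0, b@B1, c@B0, c@B1, e@B4} | OUT={a@B3, b@B1, c@B1, e@B4}
  B2: | IN={a@B3, b@B0, b@B1, c@B0, c@B1, e@B4} | OUT={a@B2, b@B0, b@B1, c@B0, c@B1, e@B4}
  B3: | IN={a@B2, b@B0, b@B1, c@B0, c@B1, e@B4} | OUT={a@B3, b@B0, b@B1, c@B0, c@B1, e@B4}
  B4: | IN={a@B3, b@B0, b@B1, c@B0, c@B1, e@B4} | OUT={a@B3, b@B0, b@B1, c@B0, c@B1, e@B4}
  B5: | IN={a@B3, b@B0, b@B1, c@B0, c@B1, e@B4} | OUT={a@B3, b@B0, b@B1, c@B5, e@B4}

Merge at B5: IN[B5] = OUT[B4] = {a@B3, b@B0, b@B1, c@B0, c@B1, e@B4}
Applying B5's transfer function to that IN value gives OUT[B5] (row B5 above).

Answer: {a@B3, b@B0, b@B1, c@B5, e@B4}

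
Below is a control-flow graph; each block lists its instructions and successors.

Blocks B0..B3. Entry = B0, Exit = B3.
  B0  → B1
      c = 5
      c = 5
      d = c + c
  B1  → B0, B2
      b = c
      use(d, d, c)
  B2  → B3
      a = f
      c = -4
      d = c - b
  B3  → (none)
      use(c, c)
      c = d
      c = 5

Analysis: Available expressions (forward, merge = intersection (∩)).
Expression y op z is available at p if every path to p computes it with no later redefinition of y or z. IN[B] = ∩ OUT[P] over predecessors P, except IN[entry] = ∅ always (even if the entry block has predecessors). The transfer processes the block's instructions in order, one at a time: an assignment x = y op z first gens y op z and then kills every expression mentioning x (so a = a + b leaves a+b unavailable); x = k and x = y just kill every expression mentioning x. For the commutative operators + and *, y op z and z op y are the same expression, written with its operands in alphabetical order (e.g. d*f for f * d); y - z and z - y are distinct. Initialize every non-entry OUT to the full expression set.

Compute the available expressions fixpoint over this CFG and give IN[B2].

Answer: {c+c}

Derivation:
Per-block solution:
  B0: | IN={} | OUT={c+c}
  B1: | IN={c+c} | OUT={c+c}
  B2: | IN={c+c} | OUT={c-b}
  B3: | IN={c-b} | OUT={}

Merge at B2: IN[B2] = OUT[B1] = {c+c}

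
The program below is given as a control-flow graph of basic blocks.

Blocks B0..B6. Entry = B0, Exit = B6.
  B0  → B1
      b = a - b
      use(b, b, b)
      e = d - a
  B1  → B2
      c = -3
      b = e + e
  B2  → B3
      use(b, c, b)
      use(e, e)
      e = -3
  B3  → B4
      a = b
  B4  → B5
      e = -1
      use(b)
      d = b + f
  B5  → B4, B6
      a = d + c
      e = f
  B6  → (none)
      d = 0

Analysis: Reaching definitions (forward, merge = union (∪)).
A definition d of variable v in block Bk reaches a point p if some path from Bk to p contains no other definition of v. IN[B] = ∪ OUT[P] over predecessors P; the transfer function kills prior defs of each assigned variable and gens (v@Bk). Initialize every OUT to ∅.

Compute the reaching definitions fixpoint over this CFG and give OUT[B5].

Answer: {a@B5, b@B1, c@B1, d@B4, e@B5}

Trace:
Fixpoint table:
  B0:   IN={}   OUT={b@B0, e@B0}
  B1:   IN={b@B0, e@B0}   OUT={b@B1, c@B1, e@B0}
  B2:   IN={b@B1, c@B1, e@B0}   OUT={b@B1, c@B1, e@B2}
  B3:   IN={b@B1, c@B1, e@B2}   OUT={a@B3, b@B1, c@B1, e@B2}
  B4:   IN={a@B3, a@B5, b@B1, c@B1, d@B4, e@B2, e@B5}   OUT={a@B3, a@B5, b@B1, c@B1, d@B4, e@B4}
  B5:   IN={a@B3, a@B5, b@B1, c@B1, d@B4, e@B4}   OUT={a@B5, b@B1, c@B1, d@B4, e@B5}
  B6:   IN={a@B5, b@B1, c@B1, d@B4, e@B5}   OUT={a@B5, b@B1, c@B1, d@B6, e@B5}

Merge at B5: IN[B5] = OUT[B4] = {a@B3, a@B5, b@B1, c@B1, d@B4, e@B4}
Applying B5's transfer function to that IN value gives OUT[B5] (row B5 above).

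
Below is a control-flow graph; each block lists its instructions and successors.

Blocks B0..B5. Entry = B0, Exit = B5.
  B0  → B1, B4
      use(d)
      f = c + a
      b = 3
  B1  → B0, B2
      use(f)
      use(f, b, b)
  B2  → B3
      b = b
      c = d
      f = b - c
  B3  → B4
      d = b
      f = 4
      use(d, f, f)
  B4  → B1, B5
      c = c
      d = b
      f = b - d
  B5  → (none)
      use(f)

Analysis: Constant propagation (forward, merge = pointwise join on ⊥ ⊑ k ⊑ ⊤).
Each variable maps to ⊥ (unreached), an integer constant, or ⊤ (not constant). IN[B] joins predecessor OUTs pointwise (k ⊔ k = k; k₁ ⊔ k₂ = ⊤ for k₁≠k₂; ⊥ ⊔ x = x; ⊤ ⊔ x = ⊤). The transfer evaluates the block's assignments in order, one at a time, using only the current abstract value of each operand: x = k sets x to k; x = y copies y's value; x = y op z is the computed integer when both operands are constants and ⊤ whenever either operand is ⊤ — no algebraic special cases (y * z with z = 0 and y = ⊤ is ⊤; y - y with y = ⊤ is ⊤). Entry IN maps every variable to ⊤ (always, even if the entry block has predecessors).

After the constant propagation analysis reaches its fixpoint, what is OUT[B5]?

Answer: {a: ⊤, b: 3, c: ⊤, d: 3, e: ⊤, f: 0}

Derivation:
Converged values:
  B0:   IN=(all ⊤)   OUT={b:3; rest ⊤}
  B1:   IN={b:3; rest ⊤}   OUT={b:3; rest ⊤}
  B2:   IN={b:3; rest ⊤}   OUT={b:3; rest ⊤}
  B3:   IN={b:3; rest ⊤}   OUT={b:3, d:3, f:4; rest ⊤}
  B4:   IN={b:3; rest ⊤}   OUT={b:3, d:3, f:0; rest ⊤}
  B5:   IN={b:3, d:3, f:0; rest ⊤}   OUT={b:3, d:3, f:0; rest ⊤}

Merge at B5: IN[B5] = OUT[B4] = {a: ⊤, b: 3, c: ⊤, d: 3, e: ⊤, f: 0}
Applying B5's transfer function to that IN value gives OUT[B5] (row B5 above).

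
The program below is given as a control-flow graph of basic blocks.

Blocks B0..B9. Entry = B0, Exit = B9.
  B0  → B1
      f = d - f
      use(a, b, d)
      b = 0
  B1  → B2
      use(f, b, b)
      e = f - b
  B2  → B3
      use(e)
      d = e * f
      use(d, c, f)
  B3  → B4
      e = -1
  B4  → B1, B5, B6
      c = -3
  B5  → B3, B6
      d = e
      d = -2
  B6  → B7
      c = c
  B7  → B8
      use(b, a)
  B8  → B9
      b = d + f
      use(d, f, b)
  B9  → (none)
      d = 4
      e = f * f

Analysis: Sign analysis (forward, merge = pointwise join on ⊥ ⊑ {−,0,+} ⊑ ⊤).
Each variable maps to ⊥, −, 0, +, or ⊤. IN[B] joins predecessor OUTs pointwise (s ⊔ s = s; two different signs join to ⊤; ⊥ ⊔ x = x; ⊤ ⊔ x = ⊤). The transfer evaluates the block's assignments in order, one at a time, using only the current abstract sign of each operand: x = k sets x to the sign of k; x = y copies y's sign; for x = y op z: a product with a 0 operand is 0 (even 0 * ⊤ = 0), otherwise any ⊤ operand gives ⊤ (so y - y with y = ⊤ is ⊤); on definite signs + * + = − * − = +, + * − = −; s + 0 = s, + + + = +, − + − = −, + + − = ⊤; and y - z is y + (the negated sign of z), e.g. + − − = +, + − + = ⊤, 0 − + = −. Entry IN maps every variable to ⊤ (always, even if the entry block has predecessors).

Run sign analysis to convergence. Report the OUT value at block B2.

Answer: {a: ⊤, b: 0, c: ⊤, d: ⊤, e: ⊤, f: ⊤}

Trace:
Fixpoint table:
  B0: | IN=(all ⊤) | OUT={b:0; rest ⊤}
  B1: | IN={b:0; rest ⊤} | OUT={b:0; rest ⊤}
  B2: | IN={b:0; rest ⊤} | OUT={b:0; rest ⊤}
  B3: | IN={b:0; rest ⊤} | OUT={b:0, e:-; rest ⊤}
  B4: | IN={b:0, e:-; rest ⊤} | OUT={b:0, c:-, e:-; rest ⊤}
  B5: | IN={b:0, c:-, e:-; rest ⊤} | OUT={b:0, c:-, d:-, e:-; rest ⊤}
  B6: | IN={b:0, c:-, e:-; rest ⊤} | OUT={b:0, c:-, e:-; rest ⊤}
  B7: | IN={b:0, c:-, e:-; rest ⊤} | OUT={b:0, c:-, e:-; rest ⊤}
  B8: | IN={b:0, c:-, e:-; rest ⊤} | OUT={c:-, e:-; rest ⊤}
  B9: | IN={c:-, e:-; rest ⊤} | OUT={c:-, d:+; rest ⊤}

Merge at B2: IN[B2] = OUT[B1] = {a: ⊤, b: 0, c: ⊤, d: ⊤, e: ⊤, f: ⊤}
Applying B2's transfer function to that IN value gives OUT[B2] (row B2 above).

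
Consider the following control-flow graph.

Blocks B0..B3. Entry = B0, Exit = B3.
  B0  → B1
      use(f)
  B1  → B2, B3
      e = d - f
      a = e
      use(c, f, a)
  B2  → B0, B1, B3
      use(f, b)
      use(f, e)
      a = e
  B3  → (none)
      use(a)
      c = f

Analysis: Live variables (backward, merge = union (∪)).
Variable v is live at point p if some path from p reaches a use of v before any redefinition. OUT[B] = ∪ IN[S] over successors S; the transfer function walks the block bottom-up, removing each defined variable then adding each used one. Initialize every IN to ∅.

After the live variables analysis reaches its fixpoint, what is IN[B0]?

Answer: {b, c, d, f}

Trace:
Fixpoint table:
  B0: | IN={b, c, d, f} | OUT={b, c, d, f}
  B1: | IN={b, c, d, f} | OUT={a, b, c, d, e, f}
  B2: | IN={b, c, d, e, f} | OUT={a, b, c, d, f}
  B3: | IN={a, f} | OUT={}

Merge at B0: OUT[B0] = IN[B1] = {b, c, d, f}
Applying B0's transfer function to that OUT value gives IN[B0] (row B0 above).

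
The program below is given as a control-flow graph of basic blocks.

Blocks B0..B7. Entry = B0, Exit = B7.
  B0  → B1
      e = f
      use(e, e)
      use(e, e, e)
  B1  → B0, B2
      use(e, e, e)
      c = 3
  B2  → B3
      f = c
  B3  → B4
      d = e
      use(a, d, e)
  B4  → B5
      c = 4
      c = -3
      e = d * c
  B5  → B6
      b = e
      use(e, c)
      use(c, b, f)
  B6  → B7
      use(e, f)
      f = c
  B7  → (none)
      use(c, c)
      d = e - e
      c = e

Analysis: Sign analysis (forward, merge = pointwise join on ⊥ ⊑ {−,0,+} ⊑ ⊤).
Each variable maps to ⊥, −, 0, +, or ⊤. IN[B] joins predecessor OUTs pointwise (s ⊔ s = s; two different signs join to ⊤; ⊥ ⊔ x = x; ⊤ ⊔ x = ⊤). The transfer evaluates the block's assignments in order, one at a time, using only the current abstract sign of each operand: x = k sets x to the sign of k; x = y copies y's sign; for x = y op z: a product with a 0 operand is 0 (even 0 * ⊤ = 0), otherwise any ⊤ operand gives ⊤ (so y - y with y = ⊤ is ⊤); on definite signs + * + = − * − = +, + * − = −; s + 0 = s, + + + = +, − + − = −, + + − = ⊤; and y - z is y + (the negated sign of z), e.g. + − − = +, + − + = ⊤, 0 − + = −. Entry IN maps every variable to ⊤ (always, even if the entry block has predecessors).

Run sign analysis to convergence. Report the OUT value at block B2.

Answer: {a: ⊤, b: ⊤, c: +, d: ⊤, e: ⊤, f: +}

Working:
Converged values:
  B0:  IN=(all ⊤)  OUT=(all ⊤)
  B1:  IN=(all ⊤)  OUT={c:+; rest ⊤}
  B2:  IN={c:+; rest ⊤}  OUT={c:+, f:+; rest ⊤}
  B3:  IN={c:+, f:+; rest ⊤}  OUT={c:+, f:+; rest ⊤}
  B4:  IN={c:+, f:+; rest ⊤}  OUT={c:-, f:+; rest ⊤}
  B5:  IN={c:-, f:+; rest ⊤}  OUT={c:-, f:+; rest ⊤}
  B6:  IN={c:-, f:+; rest ⊤}  OUT={c:-, f:-; rest ⊤}
  B7:  IN={c:-, f:-; rest ⊤}  OUT={f:-; rest ⊤}

Merge at B2: IN[B2] = OUT[B1] = {a: ⊤, b: ⊤, c: +, d: ⊤, e: ⊤, f: ⊤}
Applying B2's transfer function to that IN value gives OUT[B2] (row B2 above).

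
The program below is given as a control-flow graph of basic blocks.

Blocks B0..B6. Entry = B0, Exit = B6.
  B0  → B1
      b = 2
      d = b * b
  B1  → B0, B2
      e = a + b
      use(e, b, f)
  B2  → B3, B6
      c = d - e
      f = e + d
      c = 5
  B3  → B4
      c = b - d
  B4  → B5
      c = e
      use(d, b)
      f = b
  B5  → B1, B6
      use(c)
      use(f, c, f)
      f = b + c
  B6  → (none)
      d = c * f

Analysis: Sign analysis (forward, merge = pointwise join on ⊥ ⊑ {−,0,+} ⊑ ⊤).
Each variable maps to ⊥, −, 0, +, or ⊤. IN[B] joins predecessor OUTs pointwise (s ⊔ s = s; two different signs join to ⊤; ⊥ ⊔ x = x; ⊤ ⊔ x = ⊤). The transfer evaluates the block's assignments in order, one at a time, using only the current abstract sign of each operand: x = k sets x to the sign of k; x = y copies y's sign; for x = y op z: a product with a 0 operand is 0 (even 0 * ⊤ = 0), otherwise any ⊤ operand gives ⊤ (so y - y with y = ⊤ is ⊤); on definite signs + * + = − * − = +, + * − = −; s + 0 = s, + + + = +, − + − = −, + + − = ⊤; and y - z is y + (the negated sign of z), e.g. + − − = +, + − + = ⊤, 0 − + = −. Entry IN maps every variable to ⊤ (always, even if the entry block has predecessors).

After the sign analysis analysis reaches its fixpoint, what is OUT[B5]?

Answer: {a: ⊤, b: +, c: ⊤, d: +, e: ⊤, f: ⊤}

Working:
Converged values:
  B0: | IN=(all ⊤) | OUT={b:+, d:+; rest ⊤}
  B1: | IN={b:+, d:+; rest ⊤} | OUT={b:+, d:+; rest ⊤}
  B2: | IN={b:+, d:+; rest ⊤} | OUT={b:+, c:+, d:+; rest ⊤}
  B3: | IN={b:+, c:+, d:+; rest ⊤} | OUT={b:+, d:+; rest ⊤}
  B4: | IN={b:+, d:+; rest ⊤} | OUT={b:+, d:+, f:+; rest ⊤}
  B5: | IN={b:+, d:+, f:+; rest ⊤} | OUT={b:+, d:+; rest ⊤}
  B6: | IN={b:+, d:+; rest ⊤} | OUT={b:+; rest ⊤}

Merge at B5: IN[B5] = OUT[B4] = {a: ⊤, b: +, c: ⊤, d: +, e: ⊤, f: +}
Applying B5's transfer function to that IN value gives OUT[B5] (row B5 above).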